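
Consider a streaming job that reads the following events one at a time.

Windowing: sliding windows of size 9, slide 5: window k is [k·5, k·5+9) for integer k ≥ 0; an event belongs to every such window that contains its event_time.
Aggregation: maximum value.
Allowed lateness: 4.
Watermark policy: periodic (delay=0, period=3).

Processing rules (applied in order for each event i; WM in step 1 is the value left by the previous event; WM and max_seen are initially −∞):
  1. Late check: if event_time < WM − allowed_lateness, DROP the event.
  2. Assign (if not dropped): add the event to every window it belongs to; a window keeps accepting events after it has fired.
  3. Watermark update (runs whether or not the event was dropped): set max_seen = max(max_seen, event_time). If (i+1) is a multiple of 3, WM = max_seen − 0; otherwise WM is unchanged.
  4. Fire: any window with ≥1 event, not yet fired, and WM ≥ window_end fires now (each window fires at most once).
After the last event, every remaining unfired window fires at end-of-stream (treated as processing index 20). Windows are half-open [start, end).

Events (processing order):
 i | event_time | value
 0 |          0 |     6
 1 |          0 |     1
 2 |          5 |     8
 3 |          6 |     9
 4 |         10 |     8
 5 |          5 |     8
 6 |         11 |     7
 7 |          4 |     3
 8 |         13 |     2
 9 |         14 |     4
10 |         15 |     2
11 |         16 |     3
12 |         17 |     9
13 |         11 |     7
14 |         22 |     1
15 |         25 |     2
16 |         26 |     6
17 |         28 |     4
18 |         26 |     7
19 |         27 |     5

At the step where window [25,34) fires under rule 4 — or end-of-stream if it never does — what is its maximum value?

i=0 t=0 v=6: → [0,9); WM=−∞
i=1 t=0 v=1: → [0,9); WM=−∞
i=2 t=5 v=8: → [5,14),[0,9); WM=5
i=3 t=6 v=9: → [5,14),[0,9); WM=5
i=4 t=10 v=8: → [10,19),[5,14); WM=5
i=5 t=5 v=8: → [5,14),[0,9); WM=10; [0,9) fires=9
i=6 t=11 v=7: → [10,19),[5,14); WM=10
i=7 t=4 v=3: DROP (t<10-4); WM=10
i=8 t=13 v=2: → [10,19),[5,14); WM=13
i=9 t=14 v=4: → [10,19); WM=13
i=10 t=15 v=2: → [15,24),[10,19); WM=13
i=11 t=16 v=3: → [15,24),[10,19); WM=16; [5,14) fires=9
i=12 t=17 v=9: → [15,24),[10,19); WM=16
i=13 t=11 v=7: DROP (t<16-4); WM=16
i=14 t=22 v=1: → [20,29),[15,24); WM=22; [10,19) fires=9
i=15 t=25 v=2: → [25,34),[20,29); WM=22
i=16 t=26 v=6: → [25,34),[20,29); WM=22
i=17 t=28 v=4: → [25,34),[20,29); WM=28; [15,24) fires=9
i=18 t=26 v=7: → [25,34),[20,29); WM=28
i=19 t=27 v=5: → [25,34),[20,29); WM=28

7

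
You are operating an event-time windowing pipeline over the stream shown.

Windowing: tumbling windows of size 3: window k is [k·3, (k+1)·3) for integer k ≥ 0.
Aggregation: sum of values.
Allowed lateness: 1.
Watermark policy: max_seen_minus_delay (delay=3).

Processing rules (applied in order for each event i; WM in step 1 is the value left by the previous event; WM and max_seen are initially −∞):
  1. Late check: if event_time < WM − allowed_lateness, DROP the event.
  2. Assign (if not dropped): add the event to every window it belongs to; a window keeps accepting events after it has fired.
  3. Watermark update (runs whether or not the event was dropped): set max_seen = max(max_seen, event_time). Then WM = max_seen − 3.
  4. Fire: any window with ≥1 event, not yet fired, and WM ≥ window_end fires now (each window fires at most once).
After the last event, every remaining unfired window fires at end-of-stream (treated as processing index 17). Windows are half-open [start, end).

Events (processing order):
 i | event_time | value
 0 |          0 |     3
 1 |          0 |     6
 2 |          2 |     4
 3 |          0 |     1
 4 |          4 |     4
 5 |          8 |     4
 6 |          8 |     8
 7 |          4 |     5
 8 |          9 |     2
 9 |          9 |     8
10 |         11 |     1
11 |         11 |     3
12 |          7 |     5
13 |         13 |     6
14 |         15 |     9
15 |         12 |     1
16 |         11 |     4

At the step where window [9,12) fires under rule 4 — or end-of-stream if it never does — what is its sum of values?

14

i=0 t=0 v=3: → [0,3); WM=-3
i=1 t=0 v=6: → [0,3); WM=-3
i=2 t=2 v=4: → [0,3); WM=-1
i=3 t=0 v=1: → [0,3); WM=-1
i=4 t=4 v=4: → [3,6); WM=1
i=5 t=8 v=4: → [6,9); WM=5; [0,3) fires=14
i=6 t=8 v=8: → [6,9); WM=5
i=7 t=4 v=5: → [3,6); WM=5
i=8 t=9 v=2: → [9,12); WM=6; [3,6) fires=9
i=9 t=9 v=8: → [9,12); WM=6
i=10 t=11 v=1: → [9,12); WM=8
i=11 t=11 v=3: → [9,12); WM=8
i=12 t=7 v=5: → [6,9); WM=8
i=13 t=13 v=6: → [12,15); WM=10; [6,9) fires=17
i=14 t=15 v=9: → [15,18); WM=12; [9,12) fires=14
i=15 t=12 v=1: → [12,15); WM=12
i=16 t=11 v=4: → [9,12); WM=12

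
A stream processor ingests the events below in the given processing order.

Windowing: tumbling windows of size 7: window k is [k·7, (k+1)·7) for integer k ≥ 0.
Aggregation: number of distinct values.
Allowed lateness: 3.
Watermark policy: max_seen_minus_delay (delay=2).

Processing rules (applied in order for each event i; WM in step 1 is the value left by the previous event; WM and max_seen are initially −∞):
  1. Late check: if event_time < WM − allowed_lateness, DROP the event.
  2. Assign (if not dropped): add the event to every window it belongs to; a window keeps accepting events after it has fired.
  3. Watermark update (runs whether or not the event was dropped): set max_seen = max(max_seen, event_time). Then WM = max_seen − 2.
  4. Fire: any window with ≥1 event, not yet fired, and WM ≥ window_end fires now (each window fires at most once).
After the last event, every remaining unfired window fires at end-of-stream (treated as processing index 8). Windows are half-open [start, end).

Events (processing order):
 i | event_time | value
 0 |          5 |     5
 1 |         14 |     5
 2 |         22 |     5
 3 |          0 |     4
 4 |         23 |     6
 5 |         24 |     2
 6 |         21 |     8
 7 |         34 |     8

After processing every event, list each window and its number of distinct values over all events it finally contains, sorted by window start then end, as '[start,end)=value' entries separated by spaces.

i=0 t=5 v=5: → [0,7); WM=3
i=1 t=14 v=5: → [14,21); WM=12; [0,7) fires=1
i=2 t=22 v=5: → [21,28); WM=20
i=3 t=0 v=4: DROP (t<20-3); WM=20
i=4 t=23 v=6: → [21,28); WM=21; [14,21) fires=1
i=5 t=24 v=2: → [21,28); WM=22
i=6 t=21 v=8: → [21,28); WM=22
i=7 t=34 v=8: → [28,35); WM=32; [21,28) fires=4

[0,7)=1 [14,21)=1 [21,28)=4 [28,35)=1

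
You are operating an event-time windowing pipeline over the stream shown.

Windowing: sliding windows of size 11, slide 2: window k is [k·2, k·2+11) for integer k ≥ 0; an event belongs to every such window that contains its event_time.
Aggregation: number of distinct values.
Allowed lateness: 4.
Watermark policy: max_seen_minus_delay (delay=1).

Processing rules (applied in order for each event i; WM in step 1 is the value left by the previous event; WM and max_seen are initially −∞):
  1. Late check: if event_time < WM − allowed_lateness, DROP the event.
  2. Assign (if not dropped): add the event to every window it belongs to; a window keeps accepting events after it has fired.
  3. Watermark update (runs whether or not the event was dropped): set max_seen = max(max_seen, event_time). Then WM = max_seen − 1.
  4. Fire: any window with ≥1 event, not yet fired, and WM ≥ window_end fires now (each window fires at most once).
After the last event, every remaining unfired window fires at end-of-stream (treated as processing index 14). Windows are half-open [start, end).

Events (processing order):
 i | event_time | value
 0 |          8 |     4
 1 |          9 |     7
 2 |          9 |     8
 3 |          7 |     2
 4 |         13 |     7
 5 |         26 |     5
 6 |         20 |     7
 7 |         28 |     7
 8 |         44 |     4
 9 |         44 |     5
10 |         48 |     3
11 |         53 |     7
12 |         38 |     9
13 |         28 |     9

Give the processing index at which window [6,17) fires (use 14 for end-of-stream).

5

i=0 t=8 v=4: → [8,19),[6,17),[4,15),[2,13),[0,11); WM=7
i=1 t=9 v=7: → [8,19),[6,17),[4,15),[2,13),[0,11); WM=8
i=2 t=9 v=8: → [8,19),[6,17),[4,15),[2,13),[0,11); WM=8
i=3 t=7 v=2: → [6,17),[4,15),[2,13),[0,11); WM=8
i=4 t=13 v=7: → [12,23),[10,21),[8,19),[6,17),[4,15); WM=12; [0,11) fires=4
i=5 t=26 v=5: → [26,37),[24,35),[22,33),[20,31),[18,29),[16,27); WM=25; [2,13) fires=4 [4,15) fires=4 [6,17) fires=4 [8,19) fires=3 [10,21) fires=1 [12,23) fires=1
i=6 t=20 v=7: DROP (t<25-4); WM=25
i=7 t=28 v=7: → [28,39),[26,37),[24,35),[22,33),[20,31),[18,29); WM=27; [16,27) fires=1
i=8 t=44 v=4: → [44,55),[42,53),[40,51),[38,49),[36,47),[34,45); WM=43; [18,29) fires=2 [20,31) fires=2 [22,33) fires=2 [24,35) fires=2 [26,37) fires=2 [28,39) fires=1
i=9 t=44 v=5: → [44,55),[42,53),[40,51),[38,49),[36,47),[34,45); WM=43
i=10 t=48 v=3: → [48,59),[46,57),[44,55),[42,53),[40,51),[38,49); WM=47; [34,45) fires=2 [36,47) fires=2
i=11 t=53 v=7: → [52,63),[50,61),[48,59),[46,57),[44,55); WM=52; [38,49) fires=3 [40,51) fires=3
i=12 t=38 v=9: DROP (t<52-4); WM=52
i=13 t=28 v=9: DROP (t<52-4); WM=52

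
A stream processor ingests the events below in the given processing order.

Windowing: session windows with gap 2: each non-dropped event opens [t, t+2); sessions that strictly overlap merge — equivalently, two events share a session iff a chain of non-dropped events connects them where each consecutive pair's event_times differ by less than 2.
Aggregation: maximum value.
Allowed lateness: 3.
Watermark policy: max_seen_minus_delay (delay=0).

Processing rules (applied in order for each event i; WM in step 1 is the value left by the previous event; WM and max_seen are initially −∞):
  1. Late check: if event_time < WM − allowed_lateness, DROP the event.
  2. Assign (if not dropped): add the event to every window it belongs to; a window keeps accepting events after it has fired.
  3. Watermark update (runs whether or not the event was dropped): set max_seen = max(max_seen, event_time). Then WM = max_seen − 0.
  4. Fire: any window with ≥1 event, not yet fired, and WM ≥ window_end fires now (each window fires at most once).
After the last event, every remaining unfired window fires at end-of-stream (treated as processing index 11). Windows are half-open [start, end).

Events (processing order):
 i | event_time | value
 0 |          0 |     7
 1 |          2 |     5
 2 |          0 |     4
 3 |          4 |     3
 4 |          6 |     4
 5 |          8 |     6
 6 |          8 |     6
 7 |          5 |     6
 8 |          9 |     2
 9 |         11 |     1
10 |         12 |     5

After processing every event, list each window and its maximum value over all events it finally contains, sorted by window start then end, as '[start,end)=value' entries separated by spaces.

i=0 t=0 v=7: → [0,2); WM=0
i=1 t=2 v=5: → [2,4); WM=2
i=2 t=0 v=4: → [0,2); WM=2
i=3 t=4 v=3: → [4,6); WM=4
i=4 t=6 v=4: → [6,8); WM=6
i=5 t=8 v=6: → [8,10); WM=8
i=6 t=8 v=6: → [8,10); WM=8
i=7 t=5 v=6: → [4,8); WM=8
i=8 t=9 v=2: → [8,11); WM=9
i=9 t=11 v=1: → [11,13); WM=11
i=10 t=12 v=5: → [11,14); WM=12

[0,2)=7 [2,4)=5 [4,8)=6 [8,11)=6 [11,14)=5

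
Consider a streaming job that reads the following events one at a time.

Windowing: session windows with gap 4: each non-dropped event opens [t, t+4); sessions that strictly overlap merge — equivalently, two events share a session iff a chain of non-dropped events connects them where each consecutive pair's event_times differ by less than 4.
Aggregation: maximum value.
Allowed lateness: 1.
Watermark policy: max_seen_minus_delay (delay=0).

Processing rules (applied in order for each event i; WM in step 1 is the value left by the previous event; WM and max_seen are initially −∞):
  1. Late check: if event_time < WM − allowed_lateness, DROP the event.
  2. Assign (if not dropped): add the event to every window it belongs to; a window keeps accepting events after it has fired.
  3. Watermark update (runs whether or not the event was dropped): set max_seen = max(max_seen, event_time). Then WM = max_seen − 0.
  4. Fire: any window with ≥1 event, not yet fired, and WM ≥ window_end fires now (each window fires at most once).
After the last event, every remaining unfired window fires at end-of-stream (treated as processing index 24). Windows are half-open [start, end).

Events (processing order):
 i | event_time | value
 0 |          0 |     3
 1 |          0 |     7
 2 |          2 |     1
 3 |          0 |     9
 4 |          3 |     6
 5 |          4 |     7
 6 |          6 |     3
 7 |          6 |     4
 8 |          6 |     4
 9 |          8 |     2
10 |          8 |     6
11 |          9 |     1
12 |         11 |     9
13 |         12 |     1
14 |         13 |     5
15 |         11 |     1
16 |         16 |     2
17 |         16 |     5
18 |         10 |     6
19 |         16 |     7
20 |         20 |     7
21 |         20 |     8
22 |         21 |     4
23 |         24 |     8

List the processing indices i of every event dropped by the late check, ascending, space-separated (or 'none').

i=0 t=0 v=3: → [0,4); WM=0
i=1 t=0 v=7: → [0,4); WM=0
i=2 t=2 v=1: → [0,6); WM=2
i=3 t=0 v=9: DROP (t<2-1); WM=2
i=4 t=3 v=6: → [0,7); WM=3
i=5 t=4 v=7: → [0,8); WM=4
i=6 t=6 v=3: → [0,10); WM=6
i=7 t=6 v=4: → [0,10); WM=6
i=8 t=6 v=4: → [0,10); WM=6
i=9 t=8 v=2: → [0,12); WM=8
i=10 t=8 v=6: → [0,12); WM=8
i=11 t=9 v=1: → [0,13); WM=9
i=12 t=11 v=9: → [0,15); WM=11
i=13 t=12 v=1: → [0,16); WM=12
i=14 t=13 v=5: → [0,17); WM=13
i=15 t=11 v=1: DROP (t<13-1); WM=13
i=16 t=16 v=2: → [0,20); WM=16
i=17 t=16 v=5: → [0,20); WM=16
i=18 t=10 v=6: DROP (t<16-1); WM=16
i=19 t=16 v=7: → [0,20); WM=16
i=20 t=20 v=7: → [20,24); WM=20
i=21 t=20 v=8: → [20,24); WM=20
i=22 t=21 v=4: → [20,25); WM=21
i=23 t=24 v=8: → [20,28); WM=24

3 15 18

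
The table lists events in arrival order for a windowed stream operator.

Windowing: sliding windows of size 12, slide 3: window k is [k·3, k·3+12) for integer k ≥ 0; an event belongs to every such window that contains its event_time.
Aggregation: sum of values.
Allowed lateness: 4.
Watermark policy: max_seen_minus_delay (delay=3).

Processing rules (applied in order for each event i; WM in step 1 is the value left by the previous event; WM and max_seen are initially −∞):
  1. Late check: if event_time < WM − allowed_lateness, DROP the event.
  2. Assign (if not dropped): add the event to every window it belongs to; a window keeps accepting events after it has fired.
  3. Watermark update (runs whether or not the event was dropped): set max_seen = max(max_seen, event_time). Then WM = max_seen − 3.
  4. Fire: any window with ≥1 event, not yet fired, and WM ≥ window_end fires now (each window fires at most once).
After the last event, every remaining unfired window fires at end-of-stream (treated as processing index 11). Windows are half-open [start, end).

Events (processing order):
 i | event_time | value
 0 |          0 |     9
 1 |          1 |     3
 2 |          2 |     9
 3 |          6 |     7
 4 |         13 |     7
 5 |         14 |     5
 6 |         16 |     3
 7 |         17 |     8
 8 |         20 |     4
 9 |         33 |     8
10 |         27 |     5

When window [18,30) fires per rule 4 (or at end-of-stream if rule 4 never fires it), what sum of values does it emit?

4

i=0 t=0 v=9: → [0,12); WM=-3
i=1 t=1 v=3: → [0,12); WM=-2
i=2 t=2 v=9: → [0,12); WM=-1
i=3 t=6 v=7: → [6,18),[3,15),[0,12); WM=3
i=4 t=13 v=7: → [12,24),[9,21),[6,18),[3,15); WM=10
i=5 t=14 v=5: → [12,24),[9,21),[6,18),[3,15); WM=11
i=6 t=16 v=3: → [15,27),[12,24),[9,21),[6,18); WM=13; [0,12) fires=28
i=7 t=17 v=8: → [15,27),[12,24),[9,21),[6,18); WM=14
i=8 t=20 v=4: → [18,30),[15,27),[12,24),[9,21); WM=17; [3,15) fires=19
i=9 t=33 v=8: → [33,45),[30,42),[27,39),[24,36); WM=30; [6,18) fires=30 [9,21) fires=27 [12,24) fires=27 [15,27) fires=15 [18,30) fires=4
i=10 t=27 v=5: → [27,39),[24,36),[21,33),[18,30); WM=30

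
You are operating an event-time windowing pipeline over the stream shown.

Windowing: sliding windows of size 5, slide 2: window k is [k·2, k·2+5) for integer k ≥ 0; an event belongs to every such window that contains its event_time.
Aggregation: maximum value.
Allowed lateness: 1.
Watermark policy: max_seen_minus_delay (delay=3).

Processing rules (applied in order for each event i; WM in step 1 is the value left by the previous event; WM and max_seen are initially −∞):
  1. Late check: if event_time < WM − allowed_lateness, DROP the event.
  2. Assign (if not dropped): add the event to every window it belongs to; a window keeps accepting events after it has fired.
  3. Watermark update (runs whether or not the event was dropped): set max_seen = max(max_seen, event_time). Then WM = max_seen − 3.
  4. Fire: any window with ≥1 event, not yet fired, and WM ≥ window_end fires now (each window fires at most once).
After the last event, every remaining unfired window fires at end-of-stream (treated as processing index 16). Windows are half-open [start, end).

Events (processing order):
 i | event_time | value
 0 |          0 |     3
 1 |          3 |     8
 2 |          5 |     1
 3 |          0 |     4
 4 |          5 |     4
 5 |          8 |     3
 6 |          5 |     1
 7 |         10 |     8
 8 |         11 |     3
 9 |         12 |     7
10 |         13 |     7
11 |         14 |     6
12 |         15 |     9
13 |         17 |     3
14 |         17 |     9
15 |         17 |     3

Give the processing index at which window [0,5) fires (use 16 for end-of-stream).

5

i=0 t=0 v=3: → [0,5); WM=-3
i=1 t=3 v=8: → [2,7),[0,5); WM=0
i=2 t=5 v=1: → [4,9),[2,7); WM=2
i=3 t=0 v=4: DROP (t<2-1); WM=2
i=4 t=5 v=4: → [4,9),[2,7); WM=2
i=5 t=8 v=3: → [8,13),[6,11),[4,9); WM=5; [0,5) fires=8
i=6 t=5 v=1: → [4,9),[2,7); WM=5
i=7 t=10 v=8: → [10,15),[8,13),[6,11); WM=7; [2,7) fires=8
i=8 t=11 v=3: → [10,15),[8,13); WM=8
i=9 t=12 v=7: → [12,17),[10,15),[8,13); WM=9; [4,9) fires=4
i=10 t=13 v=7: → [12,17),[10,15); WM=10
i=11 t=14 v=6: → [14,19),[12,17),[10,15); WM=11; [6,11) fires=8
i=12 t=15 v=9: → [14,19),[12,17); WM=12
i=13 t=17 v=3: → [16,21),[14,19); WM=14; [8,13) fires=8
i=14 t=17 v=9: → [16,21),[14,19); WM=14
i=15 t=17 v=3: → [16,21),[14,19); WM=14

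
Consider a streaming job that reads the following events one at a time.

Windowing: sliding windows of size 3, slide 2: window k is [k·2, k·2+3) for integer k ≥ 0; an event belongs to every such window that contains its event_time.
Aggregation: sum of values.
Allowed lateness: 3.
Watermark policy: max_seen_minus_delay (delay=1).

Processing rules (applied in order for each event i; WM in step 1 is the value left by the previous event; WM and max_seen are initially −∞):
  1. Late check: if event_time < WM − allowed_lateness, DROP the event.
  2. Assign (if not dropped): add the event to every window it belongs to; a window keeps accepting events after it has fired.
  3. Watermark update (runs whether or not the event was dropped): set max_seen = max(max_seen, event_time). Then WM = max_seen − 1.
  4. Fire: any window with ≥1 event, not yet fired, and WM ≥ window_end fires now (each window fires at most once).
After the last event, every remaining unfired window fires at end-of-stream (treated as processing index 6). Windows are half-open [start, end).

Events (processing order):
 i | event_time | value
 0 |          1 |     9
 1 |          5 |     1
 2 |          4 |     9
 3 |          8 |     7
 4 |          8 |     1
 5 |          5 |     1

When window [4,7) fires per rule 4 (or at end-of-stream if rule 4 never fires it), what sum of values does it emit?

10

i=0 t=1 v=9: → [0,3); WM=0
i=1 t=5 v=1: → [4,7); WM=4; [0,3) fires=9
i=2 t=4 v=9: → [4,7),[2,5); WM=4
i=3 t=8 v=7: → [8,11),[6,9); WM=7; [2,5) fires=9 [4,7) fires=10
i=4 t=8 v=1: → [8,11),[6,9); WM=7
i=5 t=5 v=1: → [4,7); WM=7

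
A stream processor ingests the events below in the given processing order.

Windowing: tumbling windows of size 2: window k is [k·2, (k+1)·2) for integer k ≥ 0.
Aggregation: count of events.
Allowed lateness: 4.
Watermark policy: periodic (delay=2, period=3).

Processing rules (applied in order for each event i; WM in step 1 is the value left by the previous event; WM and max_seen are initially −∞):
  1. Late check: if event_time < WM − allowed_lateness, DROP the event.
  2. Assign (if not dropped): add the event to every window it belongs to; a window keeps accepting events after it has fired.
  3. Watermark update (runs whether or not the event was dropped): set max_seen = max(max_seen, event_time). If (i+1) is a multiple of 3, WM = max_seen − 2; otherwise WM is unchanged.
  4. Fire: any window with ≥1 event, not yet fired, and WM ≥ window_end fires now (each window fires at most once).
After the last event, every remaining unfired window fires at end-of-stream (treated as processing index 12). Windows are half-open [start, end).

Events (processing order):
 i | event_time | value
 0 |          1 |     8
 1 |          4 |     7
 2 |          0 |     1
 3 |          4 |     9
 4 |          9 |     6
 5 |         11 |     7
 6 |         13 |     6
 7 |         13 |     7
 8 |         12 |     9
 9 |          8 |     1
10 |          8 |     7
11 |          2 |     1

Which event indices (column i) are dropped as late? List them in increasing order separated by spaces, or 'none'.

i=0 t=1 v=8: → [0,2); WM=−∞
i=1 t=4 v=7: → [4,6); WM=−∞
i=2 t=0 v=1: → [0,2); WM=2; [0,2) fires=2
i=3 t=4 v=9: → [4,6); WM=2
i=4 t=9 v=6: → [8,10); WM=2
i=5 t=11 v=7: → [10,12); WM=9; [4,6) fires=2
i=6 t=13 v=6: → [12,14); WM=9
i=7 t=13 v=7: → [12,14); WM=9
i=8 t=12 v=9: → [12,14); WM=11; [8,10) fires=1
i=9 t=8 v=1: → [8,10); WM=11
i=10 t=8 v=7: → [8,10); WM=11
i=11 t=2 v=1: DROP (t<11-4); WM=11

11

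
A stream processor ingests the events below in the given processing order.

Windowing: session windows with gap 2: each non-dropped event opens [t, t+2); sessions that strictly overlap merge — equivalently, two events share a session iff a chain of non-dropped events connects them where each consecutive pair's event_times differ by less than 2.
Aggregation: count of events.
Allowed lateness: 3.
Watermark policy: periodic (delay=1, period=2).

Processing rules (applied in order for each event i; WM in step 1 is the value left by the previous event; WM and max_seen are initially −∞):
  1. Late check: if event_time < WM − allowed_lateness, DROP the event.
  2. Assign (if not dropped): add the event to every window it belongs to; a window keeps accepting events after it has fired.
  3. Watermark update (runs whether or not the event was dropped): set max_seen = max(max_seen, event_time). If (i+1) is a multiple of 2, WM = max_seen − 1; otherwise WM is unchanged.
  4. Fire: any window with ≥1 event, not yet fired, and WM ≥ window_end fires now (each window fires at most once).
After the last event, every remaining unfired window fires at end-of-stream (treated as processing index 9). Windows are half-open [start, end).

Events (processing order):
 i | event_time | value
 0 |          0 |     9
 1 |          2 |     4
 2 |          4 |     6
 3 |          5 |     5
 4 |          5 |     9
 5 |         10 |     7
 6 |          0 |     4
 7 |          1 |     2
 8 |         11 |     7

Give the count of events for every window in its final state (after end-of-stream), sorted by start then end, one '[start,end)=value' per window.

i=0 t=0 v=9: → [0,2); WM=−∞
i=1 t=2 v=4: → [2,4); WM=1
i=2 t=4 v=6: → [4,6); WM=1
i=3 t=5 v=5: → [4,7); WM=4
i=4 t=5 v=9: → [4,7); WM=4
i=5 t=10 v=7: → [10,12); WM=9
i=6 t=0 v=4: DROP (t<9-3); WM=9
i=7 t=1 v=2: DROP (t<9-3); WM=9
i=8 t=11 v=7: → [10,13); WM=9

[0,2)=1 [2,4)=1 [4,7)=3 [10,13)=2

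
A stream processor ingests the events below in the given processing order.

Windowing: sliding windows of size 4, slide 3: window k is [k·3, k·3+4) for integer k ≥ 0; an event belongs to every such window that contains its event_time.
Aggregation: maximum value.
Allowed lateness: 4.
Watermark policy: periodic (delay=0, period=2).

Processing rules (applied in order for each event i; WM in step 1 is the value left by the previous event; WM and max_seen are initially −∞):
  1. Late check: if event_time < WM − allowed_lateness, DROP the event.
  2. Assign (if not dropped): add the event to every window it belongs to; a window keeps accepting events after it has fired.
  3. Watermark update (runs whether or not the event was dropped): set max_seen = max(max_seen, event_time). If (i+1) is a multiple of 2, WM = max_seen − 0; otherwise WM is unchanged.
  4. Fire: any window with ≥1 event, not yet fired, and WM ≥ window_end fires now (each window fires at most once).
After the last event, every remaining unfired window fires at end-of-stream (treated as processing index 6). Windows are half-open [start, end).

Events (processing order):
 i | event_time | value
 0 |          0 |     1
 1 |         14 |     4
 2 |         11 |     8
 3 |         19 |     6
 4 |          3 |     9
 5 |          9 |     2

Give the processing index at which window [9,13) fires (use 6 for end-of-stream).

2

i=0 t=0 v=1: → [0,4); WM=−∞
i=1 t=14 v=4: → [12,16); WM=14; [0,4) fires=1
i=2 t=11 v=8: → [9,13); WM=14; [9,13) fires=8
i=3 t=19 v=6: → [18,22); WM=19; [12,16) fires=4
i=4 t=3 v=9: DROP (t<19-4); WM=19
i=5 t=9 v=2: DROP (t<19-4); WM=19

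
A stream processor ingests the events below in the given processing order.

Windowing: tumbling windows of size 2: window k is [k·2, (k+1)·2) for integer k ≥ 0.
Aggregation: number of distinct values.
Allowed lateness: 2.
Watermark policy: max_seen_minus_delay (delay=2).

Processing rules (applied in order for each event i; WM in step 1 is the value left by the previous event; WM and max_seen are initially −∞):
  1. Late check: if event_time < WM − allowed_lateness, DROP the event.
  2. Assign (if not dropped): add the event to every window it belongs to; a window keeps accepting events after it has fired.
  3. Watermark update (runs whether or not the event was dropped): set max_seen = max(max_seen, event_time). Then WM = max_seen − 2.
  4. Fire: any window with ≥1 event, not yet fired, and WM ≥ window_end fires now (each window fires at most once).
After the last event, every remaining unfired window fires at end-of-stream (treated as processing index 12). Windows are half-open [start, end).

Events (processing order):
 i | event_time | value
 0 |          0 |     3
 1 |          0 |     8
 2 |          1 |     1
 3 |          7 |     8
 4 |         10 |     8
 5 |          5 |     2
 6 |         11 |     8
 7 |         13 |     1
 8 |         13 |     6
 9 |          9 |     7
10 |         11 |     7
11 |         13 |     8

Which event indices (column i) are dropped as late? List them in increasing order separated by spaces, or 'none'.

i=0 t=0 v=3: → [0,2); WM=-2
i=1 t=0 v=8: → [0,2); WM=-2
i=2 t=1 v=1: → [0,2); WM=-1
i=3 t=7 v=8: → [6,8); WM=5; [0,2) fires=3
i=4 t=10 v=8: → [10,12); WM=8; [6,8) fires=1
i=5 t=5 v=2: DROP (t<8-2); WM=8
i=6 t=11 v=8: → [10,12); WM=9
i=7 t=13 v=1: → [12,14); WM=11
i=8 t=13 v=6: → [12,14); WM=11
i=9 t=9 v=7: → [8,10); WM=11; [8,10) fires=1
i=10 t=11 v=7: → [10,12); WM=11
i=11 t=13 v=8: → [12,14); WM=11

5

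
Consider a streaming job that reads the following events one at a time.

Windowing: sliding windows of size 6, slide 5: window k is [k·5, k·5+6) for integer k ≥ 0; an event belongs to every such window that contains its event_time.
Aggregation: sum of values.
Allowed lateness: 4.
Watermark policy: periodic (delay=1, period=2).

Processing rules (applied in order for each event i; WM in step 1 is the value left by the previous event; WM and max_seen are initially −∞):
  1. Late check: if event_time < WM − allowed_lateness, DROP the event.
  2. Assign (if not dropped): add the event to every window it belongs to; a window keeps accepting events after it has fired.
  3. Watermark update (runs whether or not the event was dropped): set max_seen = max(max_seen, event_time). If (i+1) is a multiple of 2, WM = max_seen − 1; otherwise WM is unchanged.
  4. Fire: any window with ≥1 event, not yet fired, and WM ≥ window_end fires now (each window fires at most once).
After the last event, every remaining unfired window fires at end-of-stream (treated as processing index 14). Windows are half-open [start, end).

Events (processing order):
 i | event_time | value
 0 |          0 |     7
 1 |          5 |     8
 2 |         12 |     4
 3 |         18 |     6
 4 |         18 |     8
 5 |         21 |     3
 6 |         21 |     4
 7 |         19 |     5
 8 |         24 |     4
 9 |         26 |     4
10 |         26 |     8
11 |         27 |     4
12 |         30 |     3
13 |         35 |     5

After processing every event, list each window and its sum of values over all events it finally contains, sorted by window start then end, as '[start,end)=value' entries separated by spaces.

[0,6)=15 [5,11)=8 [10,16)=4 [15,21)=19 [20,26)=11 [25,31)=19 [30,36)=8 [35,41)=5

i=0 t=0 v=7: → [0,6); WM=−∞
i=1 t=5 v=8: → [5,11),[0,6); WM=4
i=2 t=12 v=4: → [10,16); WM=4
i=3 t=18 v=6: → [15,21); WM=17; [0,6) fires=15 [5,11) fires=8 [10,16) fires=4
i=4 t=18 v=8: → [15,21); WM=17
i=5 t=21 v=3: → [20,26); WM=20
i=6 t=21 v=4: → [20,26); WM=20
i=7 t=19 v=5: → [15,21); WM=20
i=8 t=24 v=4: → [20,26); WM=20
i=9 t=26 v=4: → [25,31); WM=25; [15,21) fires=19
i=10 t=26 v=8: → [25,31); WM=25
i=11 t=27 v=4: → [25,31); WM=26; [20,26) fires=11
i=12 t=30 v=3: → [30,36),[25,31); WM=26
i=13 t=35 v=5: → [35,41),[30,36); WM=34; [25,31) fires=19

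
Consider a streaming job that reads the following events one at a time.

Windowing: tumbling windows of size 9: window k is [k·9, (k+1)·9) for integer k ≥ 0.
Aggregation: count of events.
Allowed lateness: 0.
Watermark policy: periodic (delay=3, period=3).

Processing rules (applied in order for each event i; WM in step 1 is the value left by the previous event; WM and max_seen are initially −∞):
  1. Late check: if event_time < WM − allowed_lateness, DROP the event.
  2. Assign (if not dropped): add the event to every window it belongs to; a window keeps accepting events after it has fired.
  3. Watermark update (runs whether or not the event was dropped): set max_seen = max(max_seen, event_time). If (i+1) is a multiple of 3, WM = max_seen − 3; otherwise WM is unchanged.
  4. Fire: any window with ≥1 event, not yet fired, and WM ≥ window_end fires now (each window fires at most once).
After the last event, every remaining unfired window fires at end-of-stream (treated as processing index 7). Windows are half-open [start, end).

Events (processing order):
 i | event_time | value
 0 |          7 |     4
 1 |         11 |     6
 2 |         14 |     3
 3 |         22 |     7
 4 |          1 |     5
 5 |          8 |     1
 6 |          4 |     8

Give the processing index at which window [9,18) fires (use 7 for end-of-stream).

i=0 t=7 v=4: → [0,9); WM=−∞
i=1 t=11 v=6: → [9,18); WM=−∞
i=2 t=14 v=3: → [9,18); WM=11; [0,9) fires=1
i=3 t=22 v=7: → [18,27); WM=11
i=4 t=1 v=5: DROP (t<11-0); WM=11
i=5 t=8 v=1: DROP (t<11-0); WM=19; [9,18) fires=2
i=6 t=4 v=8: DROP (t<19-0); WM=19

5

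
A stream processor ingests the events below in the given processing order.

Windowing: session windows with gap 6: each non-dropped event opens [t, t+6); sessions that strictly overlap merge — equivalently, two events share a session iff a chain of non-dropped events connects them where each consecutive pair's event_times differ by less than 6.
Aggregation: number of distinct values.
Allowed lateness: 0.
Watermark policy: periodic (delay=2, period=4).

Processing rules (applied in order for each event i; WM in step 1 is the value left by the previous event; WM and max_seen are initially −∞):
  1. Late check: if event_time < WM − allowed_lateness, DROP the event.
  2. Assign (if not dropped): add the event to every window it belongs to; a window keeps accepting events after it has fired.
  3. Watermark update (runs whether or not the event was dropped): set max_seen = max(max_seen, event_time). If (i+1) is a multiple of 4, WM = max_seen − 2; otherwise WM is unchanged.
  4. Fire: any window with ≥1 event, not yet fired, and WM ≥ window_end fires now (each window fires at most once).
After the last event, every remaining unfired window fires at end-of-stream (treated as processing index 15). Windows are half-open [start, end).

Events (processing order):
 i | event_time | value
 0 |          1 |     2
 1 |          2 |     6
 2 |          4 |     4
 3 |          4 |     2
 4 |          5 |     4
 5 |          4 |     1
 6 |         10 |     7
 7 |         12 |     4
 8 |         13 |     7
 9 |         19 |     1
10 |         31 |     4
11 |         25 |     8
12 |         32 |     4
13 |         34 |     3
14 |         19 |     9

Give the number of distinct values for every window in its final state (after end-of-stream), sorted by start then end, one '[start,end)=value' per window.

i=0 t=1 v=2: → [1,7); WM=−∞
i=1 t=2 v=6: → [1,8); WM=−∞
i=2 t=4 v=4: → [1,10); WM=−∞
i=3 t=4 v=2: → [1,10); WM=2
i=4 t=5 v=4: → [1,11); WM=2
i=5 t=4 v=1: → [1,11); WM=2
i=6 t=10 v=7: → [1,16); WM=2
i=7 t=12 v=4: → [1,18); WM=10
i=8 t=13 v=7: → [1,19); WM=10
i=9 t=19 v=1: → [19,25); WM=10
i=10 t=31 v=4: → [31,37); WM=10
i=11 t=25 v=8: → [25,31); WM=29
i=12 t=32 v=4: → [31,38); WM=29
i=13 t=34 v=3: → [31,40); WM=29
i=14 t=19 v=9: DROP (t<29-0); WM=29

[1,19)=5 [19,25)=1 [25,31)=1 [31,40)=2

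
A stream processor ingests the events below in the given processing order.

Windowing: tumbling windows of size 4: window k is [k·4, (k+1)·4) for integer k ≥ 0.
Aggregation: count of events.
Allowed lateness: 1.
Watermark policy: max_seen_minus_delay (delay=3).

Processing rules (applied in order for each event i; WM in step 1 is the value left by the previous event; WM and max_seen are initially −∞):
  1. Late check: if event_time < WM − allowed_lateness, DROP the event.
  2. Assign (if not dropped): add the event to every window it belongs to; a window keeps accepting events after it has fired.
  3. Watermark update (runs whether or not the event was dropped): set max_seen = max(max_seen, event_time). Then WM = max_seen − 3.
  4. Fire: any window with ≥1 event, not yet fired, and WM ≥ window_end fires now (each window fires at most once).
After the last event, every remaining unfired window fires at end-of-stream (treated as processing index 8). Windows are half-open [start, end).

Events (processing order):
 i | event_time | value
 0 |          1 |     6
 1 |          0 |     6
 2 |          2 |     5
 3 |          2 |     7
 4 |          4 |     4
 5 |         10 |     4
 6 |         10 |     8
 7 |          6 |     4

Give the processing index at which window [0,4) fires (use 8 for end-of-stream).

i=0 t=1 v=6: → [0,4); WM=-2
i=1 t=0 v=6: → [0,4); WM=-2
i=2 t=2 v=5: → [0,4); WM=-1
i=3 t=2 v=7: → [0,4); WM=-1
i=4 t=4 v=4: → [4,8); WM=1
i=5 t=10 v=4: → [8,12); WM=7; [0,4) fires=4
i=6 t=10 v=8: → [8,12); WM=7
i=7 t=6 v=4: → [4,8); WM=7

5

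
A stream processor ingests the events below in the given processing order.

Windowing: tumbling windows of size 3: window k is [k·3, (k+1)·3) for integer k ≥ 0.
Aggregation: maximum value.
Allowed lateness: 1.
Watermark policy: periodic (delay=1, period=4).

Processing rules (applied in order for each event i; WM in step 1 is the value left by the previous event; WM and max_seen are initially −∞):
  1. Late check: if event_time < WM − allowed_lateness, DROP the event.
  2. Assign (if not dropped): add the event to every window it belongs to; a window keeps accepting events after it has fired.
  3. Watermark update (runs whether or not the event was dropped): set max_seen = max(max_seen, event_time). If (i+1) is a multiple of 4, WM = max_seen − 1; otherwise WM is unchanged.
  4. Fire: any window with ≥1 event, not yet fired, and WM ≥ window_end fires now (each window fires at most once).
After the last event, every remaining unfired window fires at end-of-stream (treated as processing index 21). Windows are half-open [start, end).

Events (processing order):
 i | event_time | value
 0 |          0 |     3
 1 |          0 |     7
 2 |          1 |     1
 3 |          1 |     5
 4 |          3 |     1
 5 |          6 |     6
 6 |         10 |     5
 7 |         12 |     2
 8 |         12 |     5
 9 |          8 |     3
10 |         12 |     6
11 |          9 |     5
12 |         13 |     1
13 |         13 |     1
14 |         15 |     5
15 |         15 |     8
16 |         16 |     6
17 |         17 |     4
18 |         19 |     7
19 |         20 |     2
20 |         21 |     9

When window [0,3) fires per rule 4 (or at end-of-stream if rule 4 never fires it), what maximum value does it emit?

i=0 t=0 v=3: → [0,3); WM=−∞
i=1 t=0 v=7: → [0,3); WM=−∞
i=2 t=1 v=1: → [0,3); WM=−∞
i=3 t=1 v=5: → [0,3); WM=0
i=4 t=3 v=1: → [3,6); WM=0
i=5 t=6 v=6: → [6,9); WM=0
i=6 t=10 v=5: → [9,12); WM=0
i=7 t=12 v=2: → [12,15); WM=11; [0,3) fires=7 [3,6) fires=1 [6,9) fires=6
i=8 t=12 v=5: → [12,15); WM=11
i=9 t=8 v=3: DROP (t<11-1); WM=11
i=10 t=12 v=6: → [12,15); WM=11
i=11 t=9 v=5: DROP (t<11-1); WM=11
i=12 t=13 v=1: → [12,15); WM=11
i=13 t=13 v=1: → [12,15); WM=11
i=14 t=15 v=5: → [15,18); WM=11
i=15 t=15 v=8: → [15,18); WM=14; [9,12) fires=5
i=16 t=16 v=6: → [15,18); WM=14
i=17 t=17 v=4: → [15,18); WM=14
i=18 t=19 v=7: → [18,21); WM=14
i=19 t=20 v=2: → [18,21); WM=19; [12,15) fires=6 [15,18) fires=8
i=20 t=21 v=9: → [21,24); WM=19

7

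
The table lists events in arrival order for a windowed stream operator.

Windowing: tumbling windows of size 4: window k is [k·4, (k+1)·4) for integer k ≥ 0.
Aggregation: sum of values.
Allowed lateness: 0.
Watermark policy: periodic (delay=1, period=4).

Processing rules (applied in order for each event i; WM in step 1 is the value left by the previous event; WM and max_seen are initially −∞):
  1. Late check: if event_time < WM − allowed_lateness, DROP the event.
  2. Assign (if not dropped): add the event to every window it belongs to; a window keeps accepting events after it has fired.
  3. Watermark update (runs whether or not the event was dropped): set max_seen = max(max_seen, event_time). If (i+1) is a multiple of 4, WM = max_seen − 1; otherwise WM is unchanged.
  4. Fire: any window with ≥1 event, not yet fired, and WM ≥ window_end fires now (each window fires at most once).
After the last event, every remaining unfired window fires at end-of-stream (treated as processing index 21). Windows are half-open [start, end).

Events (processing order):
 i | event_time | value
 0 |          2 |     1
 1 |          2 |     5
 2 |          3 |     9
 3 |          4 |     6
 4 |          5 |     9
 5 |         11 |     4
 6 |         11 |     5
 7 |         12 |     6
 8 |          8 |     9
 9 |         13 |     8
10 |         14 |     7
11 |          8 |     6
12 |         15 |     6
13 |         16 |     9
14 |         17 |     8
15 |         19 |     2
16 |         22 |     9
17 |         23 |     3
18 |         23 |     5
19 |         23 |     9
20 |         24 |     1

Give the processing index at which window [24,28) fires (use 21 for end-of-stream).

21

i=0 t=2 v=1: → [0,4); WM=−∞
i=1 t=2 v=5: → [0,4); WM=−∞
i=2 t=3 v=9: → [0,4); WM=−∞
i=3 t=4 v=6: → [4,8); WM=3
i=4 t=5 v=9: → [4,8); WM=3
i=5 t=11 v=4: → [8,12); WM=3
i=6 t=11 v=5: → [8,12); WM=3
i=7 t=12 v=6: → [12,16); WM=11; [0,4) fires=15 [4,8) fires=15
i=8 t=8 v=9: DROP (t<11-0); WM=11
i=9 t=13 v=8: → [12,16); WM=11
i=10 t=14 v=7: → [12,16); WM=11
i=11 t=8 v=6: DROP (t<11-0); WM=13; [8,12) fires=9
i=12 t=15 v=6: → [12,16); WM=13
i=13 t=16 v=9: → [16,20); WM=13
i=14 t=17 v=8: → [16,20); WM=13
i=15 t=19 v=2: → [16,20); WM=18; [12,16) fires=27
i=16 t=22 v=9: → [20,24); WM=18
i=17 t=23 v=3: → [20,24); WM=18
i=18 t=23 v=5: → [20,24); WM=18
i=19 t=23 v=9: → [20,24); WM=22; [16,20) fires=19
i=20 t=24 v=1: → [24,28); WM=22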